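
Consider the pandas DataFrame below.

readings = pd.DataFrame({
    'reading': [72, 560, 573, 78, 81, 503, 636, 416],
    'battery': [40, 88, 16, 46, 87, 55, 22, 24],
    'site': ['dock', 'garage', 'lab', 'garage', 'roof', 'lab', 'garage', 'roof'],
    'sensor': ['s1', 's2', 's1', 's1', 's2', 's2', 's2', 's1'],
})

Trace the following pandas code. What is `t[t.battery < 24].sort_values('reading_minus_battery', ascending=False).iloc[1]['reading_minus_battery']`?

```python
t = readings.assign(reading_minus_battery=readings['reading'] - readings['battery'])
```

add column reading_minus_battery = readings['reading'] - readings['battery']:
   reading  battery    site sensor  reading_minus_battery
0       72       40    dock     s1                     32
1      560       88  garage     s2                    472
2      573       16     lab     s1                    557
3       78       46  garage     s1                     32
4       81       87    roof     s2                     -6
5      503       55     lab     s2                    448
6      636       22  garage     s2                    614
7      416       24    roof     s1                    392
filter rows where battery < 24:
   reading  battery    site sensor  reading_minus_battery
2      573       16     lab     s1                    557
6      636       22  garage     s2                    614
sort by reading_minus_battery descending:
   reading  battery    site sensor  reading_minus_battery
6      636       22  garage     s2                    614
2      573       16     lab     s1                    557

557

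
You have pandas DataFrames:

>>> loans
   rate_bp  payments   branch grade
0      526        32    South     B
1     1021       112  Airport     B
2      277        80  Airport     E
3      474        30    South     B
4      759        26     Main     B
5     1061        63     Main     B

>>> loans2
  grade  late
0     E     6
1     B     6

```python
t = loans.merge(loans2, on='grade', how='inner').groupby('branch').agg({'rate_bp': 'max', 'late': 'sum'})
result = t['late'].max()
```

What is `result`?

12

merge on 'grade' (how='inner') → 6 rows:
   rate_bp  payments   branch grade  late
0      526        32    South     B     6
1     1021       112  Airport     B     6
2      277        80  Airport     E     6
3      474        30    South     B     6
4      759        26     Main     B     6
5     1061        63     Main     B     6
group by branch: max(rate_bp), sum(late):
         rate_bp  late
branch                
Airport     1021    12
Main        1061    12
South        526    12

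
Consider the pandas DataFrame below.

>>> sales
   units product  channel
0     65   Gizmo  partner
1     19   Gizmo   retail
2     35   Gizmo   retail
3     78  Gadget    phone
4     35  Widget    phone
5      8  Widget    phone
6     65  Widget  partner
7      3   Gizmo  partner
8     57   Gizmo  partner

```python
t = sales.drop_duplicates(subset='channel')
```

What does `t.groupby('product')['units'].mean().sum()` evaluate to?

120.0

drop duplicate channel (keep=first):
   units product  channel
0     65   Gizmo  partner
1     19   Gizmo   retail
3     78  Gadget    phone
group by product, mean of units:
product
Gadget    78.0
Gizmo     42.0
Name: units, dtype: float64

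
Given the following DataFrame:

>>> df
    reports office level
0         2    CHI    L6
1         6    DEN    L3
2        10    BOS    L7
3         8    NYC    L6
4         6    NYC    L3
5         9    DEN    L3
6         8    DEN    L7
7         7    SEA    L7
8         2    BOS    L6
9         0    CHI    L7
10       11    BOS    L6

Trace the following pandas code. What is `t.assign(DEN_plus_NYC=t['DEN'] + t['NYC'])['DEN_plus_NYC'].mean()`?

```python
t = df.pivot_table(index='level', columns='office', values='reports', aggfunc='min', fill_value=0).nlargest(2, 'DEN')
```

10.0

pivot: rows=level, cols=office, min(reports):
office  BOS  CHI  DEN  NYC  SEA
level                          
L3        0    0    6    6    0
L6        2    2    0    8    0
L7       10    0    8    0    7
take 2 rows with largest DEN:
office  BOS  CHI  DEN  NYC  SEA
level                          
L7       10    0    8    0    7
L3        0    0    6    6    0
add column DEN_plus_NYC = t['DEN'] + t['NYC']:
office  BOS  CHI  DEN  NYC  SEA  DEN_plus_NYC
level                                        
L7       10    0    8    0    7             8
L3        0    0    6    6    0            12
Hence 10.0.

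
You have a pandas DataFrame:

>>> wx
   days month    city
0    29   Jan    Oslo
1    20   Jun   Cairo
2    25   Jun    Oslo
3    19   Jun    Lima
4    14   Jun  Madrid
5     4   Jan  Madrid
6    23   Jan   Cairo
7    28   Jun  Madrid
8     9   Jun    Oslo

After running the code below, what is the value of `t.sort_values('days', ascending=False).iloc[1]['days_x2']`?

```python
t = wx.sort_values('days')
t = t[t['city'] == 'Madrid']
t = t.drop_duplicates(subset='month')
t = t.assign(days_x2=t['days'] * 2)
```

sort by days:
   days month    city
5     4   Jan  Madrid
8     9   Jun    Oslo
4    14   Jun  Madrid
3    19   Jun    Lima
1    20   Jun   Cairo
6    23   Jan   Cairo
2    25   Jun    Oslo
7    28   Jun  Madrid
0    29   Jan    Oslo
filter rows where city == 'Madrid':
   days month    city
5     4   Jan  Madrid
4    14   Jun  Madrid
7    28   Jun  Madrid
drop duplicate month (keep=first):
   days month    city
5     4   Jan  Madrid
4    14   Jun  Madrid
add column days_x2 = t['days'] * 2:
   days month    city  days_x2
5     4   Jan  Madrid        8
4    14   Jun  Madrid       28
sort by days descending:
   days month    city  days_x2
4    14   Jun  Madrid       28
5     4   Jan  Madrid        8
Reading off the value at position 1, column 'days_x2', we get 8.

8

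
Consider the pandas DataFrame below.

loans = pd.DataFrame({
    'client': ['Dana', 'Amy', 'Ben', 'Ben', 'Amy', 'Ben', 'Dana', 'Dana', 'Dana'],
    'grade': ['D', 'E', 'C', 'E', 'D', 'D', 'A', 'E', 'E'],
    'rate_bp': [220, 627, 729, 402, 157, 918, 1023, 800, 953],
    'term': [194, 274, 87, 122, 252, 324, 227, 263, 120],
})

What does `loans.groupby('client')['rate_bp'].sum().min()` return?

784

group by client, sum of rate_bp:
client
Amy      784
Ben     2049
Dana    2996
Name: rate_bp, dtype: int64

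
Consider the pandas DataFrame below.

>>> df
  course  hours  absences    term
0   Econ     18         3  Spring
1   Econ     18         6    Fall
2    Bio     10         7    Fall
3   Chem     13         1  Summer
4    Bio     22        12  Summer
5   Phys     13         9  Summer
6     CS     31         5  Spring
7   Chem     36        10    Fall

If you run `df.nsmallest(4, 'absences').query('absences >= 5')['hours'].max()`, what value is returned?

take 4 rows with smallest absences:
  course  hours  absences    term
3   Chem     13         1  Summer
0   Econ     18         3  Spring
6     CS     31         5  Spring
1   Econ     18         6    Fall
filter rows where absences >= 5:
  course  hours  absences    term
6     CS     31         5  Spring
1   Econ     18         6    Fall

31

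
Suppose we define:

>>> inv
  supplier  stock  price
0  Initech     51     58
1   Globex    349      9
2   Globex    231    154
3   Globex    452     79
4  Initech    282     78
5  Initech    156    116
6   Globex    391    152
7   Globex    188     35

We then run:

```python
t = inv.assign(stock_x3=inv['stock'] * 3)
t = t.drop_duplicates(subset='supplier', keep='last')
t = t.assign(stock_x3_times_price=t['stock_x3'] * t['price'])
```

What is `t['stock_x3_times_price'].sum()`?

add column stock_x3 = inv['stock'] * 3:
  supplier  stock  price  stock_x3
0  Initech     51     58       153
1   Globex    349      9      1047
2   Globex    231    154       693
3   Globex    452     79      1356
4  Initech    282     78       846
5  Initech    156    116       468
6   Globex    391    152      1173
7   Globex    188     35       564
drop duplicate supplier (keep=last):
  supplier  stock  price  stock_x3
5  Initech    156    116       468
7   Globex    188     35       564
add column stock_x3_times_price = t['stock_x3'] * t['price']:
  supplier  stock  price  stock_x3  stock_x3_times_price
5  Initech    156    116       468                 54288
7   Globex    188     35       564                 19740
Finally, sum of column 'stock_x3_times_price' = 74028.

74028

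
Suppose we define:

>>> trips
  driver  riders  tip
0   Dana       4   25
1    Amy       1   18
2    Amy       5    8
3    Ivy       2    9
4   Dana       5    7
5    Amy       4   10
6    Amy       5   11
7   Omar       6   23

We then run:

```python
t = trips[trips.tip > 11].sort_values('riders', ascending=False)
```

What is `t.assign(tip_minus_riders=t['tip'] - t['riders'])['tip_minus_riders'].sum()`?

55

filter rows where tip > 11:
  driver  riders  tip
0   Dana       4   25
1    Amy       1   18
7   Omar       6   23
sort by riders descending:
  driver  riders  tip
7   Omar       6   23
0   Dana       4   25
1    Amy       1   18
add column tip_minus_riders = t['tip'] - t['riders']:
  driver  riders  tip  tip_minus_riders
7   Omar       6   23                17
0   Dana       4   25                21
1    Amy       1   18                17
Reading off the sum of column 'tip_minus_riders', we get 55.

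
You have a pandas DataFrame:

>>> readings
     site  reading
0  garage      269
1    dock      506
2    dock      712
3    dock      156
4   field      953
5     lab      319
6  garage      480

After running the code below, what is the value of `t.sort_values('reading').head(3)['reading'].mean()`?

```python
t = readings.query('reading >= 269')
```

filter rows where reading >= 269:
     site  reading
0  garage      269
1    dock      506
2    dock      712
4   field      953
5     lab      319
6  garage      480
sort by reading:
     site  reading
0  garage      269
5     lab      319
6  garage      480
1    dock      506
2    dock      712
4   field      953
take first 3 rows:
     site  reading
0  garage      269
5     lab      319
6  garage      480

356.0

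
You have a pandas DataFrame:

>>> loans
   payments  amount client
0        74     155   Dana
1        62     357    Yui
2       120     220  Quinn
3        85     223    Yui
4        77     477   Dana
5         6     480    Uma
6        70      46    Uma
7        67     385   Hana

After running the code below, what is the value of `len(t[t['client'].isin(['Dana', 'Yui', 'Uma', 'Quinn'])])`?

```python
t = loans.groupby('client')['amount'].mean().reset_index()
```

group by client, mean of amount:
client
Dana     316.0
Hana     385.0
Quinn    220.0
Uma      263.0
Yui      290.0
Name: amount, dtype: float64
reset_index():
  client  amount
0   Dana   316.0
1   Hana   385.0
2  Quinn   220.0
3    Uma   263.0
4    Yui   290.0
filter rows where client in ['Dana', 'Yui', 'Uma', 'Quinn']:
  client  amount
0   Dana   316.0
2  Quinn   220.0
3    Uma   263.0
4    Yui   290.0

4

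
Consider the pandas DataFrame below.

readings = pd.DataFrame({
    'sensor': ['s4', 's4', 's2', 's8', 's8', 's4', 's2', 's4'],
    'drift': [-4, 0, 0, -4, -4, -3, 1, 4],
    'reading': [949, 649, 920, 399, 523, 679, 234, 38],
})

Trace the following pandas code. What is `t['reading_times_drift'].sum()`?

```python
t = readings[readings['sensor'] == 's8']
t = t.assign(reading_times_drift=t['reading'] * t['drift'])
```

filter rows where sensor == 's8':
  sensor  drift  reading
3     s8     -4      399
4     s8     -4      523
add column reading_times_drift = t['reading'] * t['drift']:
  sensor  drift  reading  reading_times_drift
3     s8     -4      399                -1596
4     s8     -4      523                -2092
sum of column 'reading_times_drift' → -3688

-3688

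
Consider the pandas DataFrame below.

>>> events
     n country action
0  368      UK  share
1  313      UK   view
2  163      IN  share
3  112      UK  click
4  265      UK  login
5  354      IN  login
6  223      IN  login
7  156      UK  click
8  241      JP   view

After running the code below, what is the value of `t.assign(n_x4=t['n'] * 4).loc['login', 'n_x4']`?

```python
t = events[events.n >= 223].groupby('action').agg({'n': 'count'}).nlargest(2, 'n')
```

filter rows where n >= 223:
     n country action
0  368      UK  share
1  313      UK   view
4  265      UK  login
5  354      IN  login
6  223      IN  login
8  241      JP   view
group by action, count of n:
        n
action   
login   3
share   1
view    2
take 2 rows with largest n:
        n
action   
login   3
view    2
add column n_x4 = t['n'] * 4:
        n  n_x4
action         
login   3    12
view    2     8
value at row 'login', column 'n_x4' → 12

12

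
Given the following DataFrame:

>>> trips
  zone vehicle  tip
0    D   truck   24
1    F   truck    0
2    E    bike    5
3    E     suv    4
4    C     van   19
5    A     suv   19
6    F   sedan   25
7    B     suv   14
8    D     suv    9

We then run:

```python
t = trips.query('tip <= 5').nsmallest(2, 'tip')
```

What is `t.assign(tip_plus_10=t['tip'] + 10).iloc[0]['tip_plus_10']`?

10

filter rows where tip <= 5:
  zone vehicle  tip
1    F   truck    0
2    E    bike    5
3    E     suv    4
take 2 rows with smallest tip:
  zone vehicle  tip
1    F   truck    0
3    E     suv    4
add column tip_plus_10 = t['tip'] + 10:
  zone vehicle  tip  tip_plus_10
1    F   truck    0           10
3    E     suv    4           14
Taking the value at position 0, column 'tip_plus_10' gives 10.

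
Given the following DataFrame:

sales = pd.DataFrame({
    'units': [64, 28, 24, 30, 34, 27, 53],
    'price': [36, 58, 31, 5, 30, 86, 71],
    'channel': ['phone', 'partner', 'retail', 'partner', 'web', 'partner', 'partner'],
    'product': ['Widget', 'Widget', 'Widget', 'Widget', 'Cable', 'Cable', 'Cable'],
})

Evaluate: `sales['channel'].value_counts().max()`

4

value_counts of channel:
channel
partner    4
phone      1
retail     1
web        1
Name: count, dtype: int64
Hence 4.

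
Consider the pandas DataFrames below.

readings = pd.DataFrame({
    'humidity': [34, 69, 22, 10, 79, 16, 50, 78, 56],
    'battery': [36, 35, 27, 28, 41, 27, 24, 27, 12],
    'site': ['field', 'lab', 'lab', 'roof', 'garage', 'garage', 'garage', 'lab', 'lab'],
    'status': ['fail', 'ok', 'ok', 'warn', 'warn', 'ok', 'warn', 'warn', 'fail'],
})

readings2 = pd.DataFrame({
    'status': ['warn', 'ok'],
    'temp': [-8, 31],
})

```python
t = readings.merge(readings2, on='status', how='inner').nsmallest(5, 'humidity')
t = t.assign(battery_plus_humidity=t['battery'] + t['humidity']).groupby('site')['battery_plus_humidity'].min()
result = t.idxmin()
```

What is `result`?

merge on 'status' (how='inner') → 7 rows:
   humidity  battery    site status  temp
0        69       35     lab     ok    31
1        22       27     lab     ok    31
2        10       28    roof   warn    -8
3        79       41  garage   warn    -8
4        16       27  garage     ok    31
5        50       24  garage   warn    -8
6        78       27     lab   warn    -8
take 5 rows with smallest humidity:
   humidity  battery    site status  temp
2        10       28    roof   warn    -8
4        16       27  garage     ok    31
1        22       27     lab     ok    31
5        50       24  garage   warn    -8
0        69       35     lab     ok    31
add column battery_plus_humidity = t['battery'] + t['humidity']:
   humidity  battery    site status  temp  battery_plus_humidity
2        10       28    roof   warn    -8                     38
4        16       27  garage     ok    31                     43
1        22       27     lab     ok    31                     49
5        50       24  garage   warn    -8                     74
0        69       35     lab     ok    31                    104
group by site, min of battery_plus_humidity:
site
garage    43
lab       49
roof      38
Name: battery_plus_humidity, dtype: int64
Taking the label with the smallest value gives roof.

roof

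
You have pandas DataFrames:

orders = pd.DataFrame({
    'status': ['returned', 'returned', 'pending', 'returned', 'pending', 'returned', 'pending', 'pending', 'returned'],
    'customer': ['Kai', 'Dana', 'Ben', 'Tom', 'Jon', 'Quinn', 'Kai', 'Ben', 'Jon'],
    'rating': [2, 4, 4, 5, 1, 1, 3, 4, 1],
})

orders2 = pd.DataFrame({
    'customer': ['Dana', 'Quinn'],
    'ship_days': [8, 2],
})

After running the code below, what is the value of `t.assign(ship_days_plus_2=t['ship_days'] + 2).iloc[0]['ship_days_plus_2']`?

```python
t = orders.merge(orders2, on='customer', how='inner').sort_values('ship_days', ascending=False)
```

merge on 'customer' (how='inner') → 2 rows:
     status customer  rating  ship_days
0  returned     Dana       4          8
1  returned    Quinn       1          2
sort by ship_days descending:
     status customer  rating  ship_days
0  returned     Dana       4          8
1  returned    Quinn       1          2
add column ship_days_plus_2 = t['ship_days'] + 2:
     status customer  rating  ship_days  ship_days_plus_2
0  returned     Dana       4          8                10
1  returned    Quinn       1          2                 4
Finally, value at position 0, column 'ship_days_plus_2' = 10.

10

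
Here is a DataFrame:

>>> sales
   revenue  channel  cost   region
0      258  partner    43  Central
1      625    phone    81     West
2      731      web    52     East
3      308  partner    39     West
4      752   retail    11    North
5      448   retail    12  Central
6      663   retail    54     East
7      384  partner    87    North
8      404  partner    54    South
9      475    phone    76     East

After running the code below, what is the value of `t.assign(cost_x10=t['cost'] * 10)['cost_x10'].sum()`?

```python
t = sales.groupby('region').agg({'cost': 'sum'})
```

5090

group by region, sum of cost:
         cost
region       
Central    55
East      182
North      98
South      54
West      120
add column cost_x10 = t['cost'] * 10:
         cost  cost_x10
region                 
Central    55       550
East      182      1820
North      98       980
South      54       540
West      120      1200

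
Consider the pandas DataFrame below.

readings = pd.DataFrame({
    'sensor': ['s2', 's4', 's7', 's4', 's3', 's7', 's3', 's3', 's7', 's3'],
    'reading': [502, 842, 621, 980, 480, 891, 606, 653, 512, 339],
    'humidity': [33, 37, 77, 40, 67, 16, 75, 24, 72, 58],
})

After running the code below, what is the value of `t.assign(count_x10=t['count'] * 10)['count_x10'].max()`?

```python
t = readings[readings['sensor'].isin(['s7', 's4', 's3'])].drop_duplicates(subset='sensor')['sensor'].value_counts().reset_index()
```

10

filter rows where sensor in ['s7', 's4', 's3']:
  sensor  reading  humidity
1     s4      842        37
2     s7      621        77
3     s4      980        40
4     s3      480        67
5     s7      891        16
6     s3      606        75
7     s3      653        24
8     s7      512        72
9     s3      339        58
drop duplicate sensor (keep=first):
  sensor  reading  humidity
1     s4      842        37
2     s7      621        77
4     s3      480        67
value_counts of sensor:
sensor
s4    1
s7    1
s3    1
Name: count, dtype: int64
reset_index():
  sensor  count
0     s4      1
1     s7      1
2     s3      1
add column count_x10 = t['count'] * 10:
  sensor  count  count_x10
0     s4      1         10
1     s7      1         10
2     s3      1         10
max of column 'count_x10' → 10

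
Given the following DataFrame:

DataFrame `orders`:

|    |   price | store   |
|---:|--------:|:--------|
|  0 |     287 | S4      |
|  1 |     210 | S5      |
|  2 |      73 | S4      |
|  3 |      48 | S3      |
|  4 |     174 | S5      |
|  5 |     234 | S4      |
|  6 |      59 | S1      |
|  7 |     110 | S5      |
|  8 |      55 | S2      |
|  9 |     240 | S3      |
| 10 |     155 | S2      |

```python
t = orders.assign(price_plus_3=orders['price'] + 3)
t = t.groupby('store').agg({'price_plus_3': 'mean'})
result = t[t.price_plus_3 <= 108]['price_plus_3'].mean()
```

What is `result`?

add column price_plus_3 = orders['price'] + 3:
    price store  price_plus_3
0     287    S4           290
1     210    S5           213
2      73    S4            76
3      48    S3            51
4     174    S5           177
5     234    S4           237
6      59    S1            62
7     110    S5           113
8      55    S2            58
9     240    S3           243
10    155    S2           158
group by store, mean of price_plus_3:
       price_plus_3
store              
S1        62.000000
S2       108.000000
S3       147.000000
S4       201.000000
S5       167.666667
filter rows where price_plus_3 <= 108:
       price_plus_3
store              
S1             62.0
S2            108.0
Hence 85.0.

85.0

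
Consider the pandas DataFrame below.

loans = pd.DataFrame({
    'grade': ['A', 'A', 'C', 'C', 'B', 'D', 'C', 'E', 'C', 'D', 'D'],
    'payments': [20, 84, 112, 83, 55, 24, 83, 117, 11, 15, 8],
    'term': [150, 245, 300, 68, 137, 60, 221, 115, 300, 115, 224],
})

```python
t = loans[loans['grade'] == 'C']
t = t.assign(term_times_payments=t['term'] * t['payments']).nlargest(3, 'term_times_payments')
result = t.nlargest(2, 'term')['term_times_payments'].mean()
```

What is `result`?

filter rows where grade == 'C':
  grade  payments  term
2     C       112   300
3     C        83    68
6     C        83   221
8     C        11   300
add column term_times_payments = t['term'] * t['payments']:
  grade  payments  term  term_times_payments
2     C       112   300                33600
3     C        83    68                 5644
6     C        83   221                18343
8     C        11   300                 3300
take 3 rows with largest term_times_payments:
  grade  payments  term  term_times_payments
2     C       112   300                33600
6     C        83   221                18343
3     C        83    68                 5644
take 2 rows with largest term:
  grade  payments  term  term_times_payments
2     C       112   300                33600
6     C        83   221                18343

25971.5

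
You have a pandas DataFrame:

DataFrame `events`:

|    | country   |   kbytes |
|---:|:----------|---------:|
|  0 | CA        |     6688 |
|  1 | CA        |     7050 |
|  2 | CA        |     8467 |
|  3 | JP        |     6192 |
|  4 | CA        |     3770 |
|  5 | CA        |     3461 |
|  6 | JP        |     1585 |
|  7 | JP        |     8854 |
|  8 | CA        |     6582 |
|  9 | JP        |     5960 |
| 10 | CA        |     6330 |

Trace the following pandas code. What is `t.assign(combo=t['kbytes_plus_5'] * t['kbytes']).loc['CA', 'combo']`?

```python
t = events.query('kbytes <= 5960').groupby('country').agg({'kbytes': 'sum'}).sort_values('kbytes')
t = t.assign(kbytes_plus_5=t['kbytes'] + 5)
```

filter rows where kbytes <= 5960:
  country  kbytes
4      CA    3770
5      CA    3461
6      JP    1585
9      JP    5960
group by country, sum of kbytes:
         kbytes
country        
CA         7231
JP         7545
sort by kbytes:
         kbytes
country        
CA         7231
JP         7545
add column kbytes_plus_5 = t['kbytes'] + 5:
         kbytes  kbytes_plus_5
country                       
CA         7231           7236
JP         7545           7550
add column combo = t['kbytes_plus_5'] * t['kbytes']:
         kbytes  kbytes_plus_5     combo
country                                 
CA         7231           7236  52323516
JP         7545           7550  56964750
value at row 'CA', column 'combo' → 52323516

52323516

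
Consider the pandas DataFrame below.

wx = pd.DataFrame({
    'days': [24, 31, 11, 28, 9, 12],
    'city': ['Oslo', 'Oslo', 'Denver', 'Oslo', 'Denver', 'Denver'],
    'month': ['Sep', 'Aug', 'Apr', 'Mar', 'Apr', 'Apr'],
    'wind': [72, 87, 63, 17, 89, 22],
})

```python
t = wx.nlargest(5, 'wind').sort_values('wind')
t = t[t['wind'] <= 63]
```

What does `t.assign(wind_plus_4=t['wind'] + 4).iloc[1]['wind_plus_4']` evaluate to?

67

take 5 rows with largest wind:
   days    city month  wind
4     9  Denver   Apr    89
1    31    Oslo   Aug    87
0    24    Oslo   Sep    72
2    11  Denver   Apr    63
5    12  Denver   Apr    22
sort by wind:
   days    city month  wind
5    12  Denver   Apr    22
2    11  Denver   Apr    63
0    24    Oslo   Sep    72
1    31    Oslo   Aug    87
4     9  Denver   Apr    89
filter rows where wind <= 63:
   days    city month  wind
5    12  Denver   Apr    22
2    11  Denver   Apr    63
add column wind_plus_4 = t['wind'] + 4:
   days    city month  wind  wind_plus_4
5    12  Denver   Apr    22           26
2    11  Denver   Apr    63           67
Finally, value at position 1, column 'wind_plus_4' = 67.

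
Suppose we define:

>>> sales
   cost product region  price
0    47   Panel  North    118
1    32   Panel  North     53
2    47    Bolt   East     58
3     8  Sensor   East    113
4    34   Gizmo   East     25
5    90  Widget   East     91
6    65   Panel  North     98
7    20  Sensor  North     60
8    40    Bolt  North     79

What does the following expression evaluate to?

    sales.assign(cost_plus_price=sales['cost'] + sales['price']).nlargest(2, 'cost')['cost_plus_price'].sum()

344

add column cost_plus_price = sales['cost'] + sales['price']:
   cost product region  price  cost_plus_price
0    47   Panel  North    118              165
1    32   Panel  North     53               85
2    47    Bolt   East     58              105
3     8  Sensor   East    113              121
4    34   Gizmo   East     25               59
5    90  Widget   East     91              181
6    65   Panel  North     98              163
7    20  Sensor  North     60               80
8    40    Bolt  North     79              119
take 2 rows with largest cost:
   cost product region  price  cost_plus_price
5    90  Widget   East     91              181
6    65   Panel  North     98              163
Then the sum of column 'cost_plus_price': 344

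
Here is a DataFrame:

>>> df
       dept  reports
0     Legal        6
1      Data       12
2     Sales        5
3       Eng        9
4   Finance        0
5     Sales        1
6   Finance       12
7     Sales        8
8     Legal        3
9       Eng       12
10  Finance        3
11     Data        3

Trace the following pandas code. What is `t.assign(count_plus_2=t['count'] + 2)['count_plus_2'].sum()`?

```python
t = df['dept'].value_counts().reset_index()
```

value_counts of dept:
dept
Sales      3
Finance    3
Legal      2
Data       2
Eng        2
Name: count, dtype: int64
reset_index():
      dept  count
0    Sales      3
1  Finance      3
2    Legal      2
3     Data      2
4      Eng      2
add column count_plus_2 = t['count'] + 2:
      dept  count  count_plus_2
0    Sales      3             5
1  Finance      3             5
2    Legal      2             4
3     Data      2             4
4      Eng      2             4
Hence 22.

22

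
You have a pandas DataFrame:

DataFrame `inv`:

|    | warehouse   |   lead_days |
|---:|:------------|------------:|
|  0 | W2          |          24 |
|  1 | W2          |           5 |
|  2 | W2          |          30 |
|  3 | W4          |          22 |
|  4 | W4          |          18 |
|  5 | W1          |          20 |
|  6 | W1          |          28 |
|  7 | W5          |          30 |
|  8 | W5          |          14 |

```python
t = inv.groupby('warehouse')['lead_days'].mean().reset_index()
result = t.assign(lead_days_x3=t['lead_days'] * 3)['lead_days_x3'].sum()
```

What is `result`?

group by warehouse, mean of lead_days:
warehouse
W1    24.000000
W2    19.666667
W4    20.000000
W5    22.000000
Name: lead_days, dtype: float64
reset_index():
  warehouse  lead_days
0        W1  24.000000
1        W2  19.666667
2        W4  20.000000
3        W5  22.000000
add column lead_days_x3 = t['lead_days'] * 3:
  warehouse  lead_days  lead_days_x3
0        W1  24.000000          72.0
1        W2  19.666667          59.0
2        W4  20.000000          60.0
3        W5  22.000000          66.0
The sum of column 'lead_days_x3' is 257.0.

257.0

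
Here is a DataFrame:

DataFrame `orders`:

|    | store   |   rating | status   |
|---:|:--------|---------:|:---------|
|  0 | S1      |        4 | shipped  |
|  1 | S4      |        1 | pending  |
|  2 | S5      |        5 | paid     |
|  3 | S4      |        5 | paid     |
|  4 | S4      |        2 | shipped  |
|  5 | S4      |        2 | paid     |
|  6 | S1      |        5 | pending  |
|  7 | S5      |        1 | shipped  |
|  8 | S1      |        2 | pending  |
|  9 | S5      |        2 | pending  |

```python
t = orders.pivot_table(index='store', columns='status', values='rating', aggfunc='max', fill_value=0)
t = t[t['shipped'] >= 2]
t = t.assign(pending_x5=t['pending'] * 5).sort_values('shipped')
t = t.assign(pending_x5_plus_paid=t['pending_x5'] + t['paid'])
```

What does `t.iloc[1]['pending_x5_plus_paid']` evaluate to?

pivot: rows=store, cols=status, max(rating):
status  paid  pending  shipped
store                         
S1         0        5        4
S4         5        1        2
S5         5        2        1
filter rows where shipped >= 2:
status  paid  pending  shipped
store                         
S1         0        5        4
S4         5        1        2
add column pending_x5 = t['pending'] * 5:
status  paid  pending  shipped  pending_x5
store                                     
S1         0        5        4          25
S4         5        1        2           5
sort by shipped:
status  paid  pending  shipped  pending_x5
store                                     
S4         5        1        2           5
S1         0        5        4          25
add column pending_x5_plus_paid = t['pending_x5'] + t['paid']:
status  paid  pending  shipped  pending_x5  pending_x5_plus_paid
store                                                           
S4         5        1        2           5                    10
S1         0        5        4          25                    25
So iloc[1]['pending_x5_plus_paid'] = 25.

25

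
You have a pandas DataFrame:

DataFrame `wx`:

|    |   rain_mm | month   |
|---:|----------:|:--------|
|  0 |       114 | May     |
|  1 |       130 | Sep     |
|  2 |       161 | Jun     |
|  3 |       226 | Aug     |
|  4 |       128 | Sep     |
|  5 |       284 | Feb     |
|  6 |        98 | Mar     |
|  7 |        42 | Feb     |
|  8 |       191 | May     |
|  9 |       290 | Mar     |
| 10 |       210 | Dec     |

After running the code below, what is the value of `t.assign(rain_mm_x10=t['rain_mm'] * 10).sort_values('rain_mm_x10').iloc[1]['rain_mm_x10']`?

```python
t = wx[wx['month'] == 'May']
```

1910

filter rows where month == 'May':
   rain_mm month
0      114   May
8      191   May
add column rain_mm_x10 = t['rain_mm'] * 10:
   rain_mm month  rain_mm_x10
0      114   May         1140
8      191   May         1910
sort by rain_mm_x10:
   rain_mm month  rain_mm_x10
0      114   May         1140
8      191   May         1910
Then the value at position 1, column 'rain_mm_x10': 1910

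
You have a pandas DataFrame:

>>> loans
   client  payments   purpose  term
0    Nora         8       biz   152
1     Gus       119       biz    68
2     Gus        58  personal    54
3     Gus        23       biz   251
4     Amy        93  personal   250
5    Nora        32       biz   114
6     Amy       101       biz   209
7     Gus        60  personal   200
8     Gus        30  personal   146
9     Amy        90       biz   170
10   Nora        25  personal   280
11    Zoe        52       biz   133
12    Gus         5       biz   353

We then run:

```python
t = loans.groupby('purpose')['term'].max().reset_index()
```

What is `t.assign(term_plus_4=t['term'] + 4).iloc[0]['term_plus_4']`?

group by purpose, max of term:
purpose
biz         353
personal    280
Name: term, dtype: int64
reset_index():
    purpose  term
0       biz   353
1  personal   280
add column term_plus_4 = t['term'] + 4:
    purpose  term  term_plus_4
0       biz   353          357
1  personal   280          284
Taking the value at position 0, column 'term_plus_4' gives 357.

357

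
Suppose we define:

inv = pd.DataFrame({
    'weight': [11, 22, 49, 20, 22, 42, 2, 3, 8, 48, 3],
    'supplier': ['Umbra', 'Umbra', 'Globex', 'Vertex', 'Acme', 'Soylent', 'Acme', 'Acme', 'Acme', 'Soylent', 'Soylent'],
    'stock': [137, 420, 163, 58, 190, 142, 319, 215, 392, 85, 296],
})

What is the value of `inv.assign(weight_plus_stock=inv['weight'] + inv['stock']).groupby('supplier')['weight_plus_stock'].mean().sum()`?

add column weight_plus_stock = inv['weight'] + inv['stock']:
    weight supplier  stock  weight_plus_stock
0       11    Umbra    137                148
1       22    Umbra    420                442
2       49   Globex    163                212
3       20   Vertex     58                 78
4       22     Acme    190                212
5       42  Soylent    142                184
6        2     Acme    319                321
7        3     Acme    215                218
8        8     Acme    392                400
9       48  Soylent     85                133
10       3  Soylent    296                299
group by supplier, mean of weight_plus_stock:
supplier
Acme       287.750000
Globex     212.000000
Soylent    205.333333
Umbra      295.000000
Vertex      78.000000
Name: weight_plus_stock, dtype: float64

1078.08333333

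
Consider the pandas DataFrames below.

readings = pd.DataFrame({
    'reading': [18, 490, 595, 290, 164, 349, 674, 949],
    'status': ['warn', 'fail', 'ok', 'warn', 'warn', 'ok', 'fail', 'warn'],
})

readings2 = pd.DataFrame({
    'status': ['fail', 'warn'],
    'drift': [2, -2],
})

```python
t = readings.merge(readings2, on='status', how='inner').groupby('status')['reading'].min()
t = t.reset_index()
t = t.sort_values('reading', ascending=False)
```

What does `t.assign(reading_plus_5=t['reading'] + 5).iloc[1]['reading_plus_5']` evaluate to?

23

merge on 'status' (how='inner') → 6 rows:
   reading status  drift
0       18   warn     -2
1      490   fail      2
2      290   warn     -2
3      164   warn     -2
4      674   fail      2
5      949   warn     -2
group by status, min of reading:
status
fail    490
warn     18
Name: reading, dtype: int64
reset_index():
  status  reading
0   fail      490
1   warn       18
sort by reading descending:
  status  reading
0   fail      490
1   warn       18
add column reading_plus_5 = t['reading'] + 5:
  status  reading  reading_plus_5
0   fail      490             495
1   warn       18              23
Taking the value at position 1, column 'reading_plus_5' gives 23.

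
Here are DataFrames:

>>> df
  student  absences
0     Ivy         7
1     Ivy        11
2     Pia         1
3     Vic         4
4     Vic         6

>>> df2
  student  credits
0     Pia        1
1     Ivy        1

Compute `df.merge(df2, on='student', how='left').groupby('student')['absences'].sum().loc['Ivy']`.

merge on 'student' (how='left') → 5 rows:
  student  absences  credits
0     Ivy         7      1.0
1     Ivy        11      1.0
2     Pia         1      1.0
3     Vic         4      NaN
4     Vic         6      NaN
group by student, sum of absences:
student
Ivy    18
Pia     1
Vic    10
Name: absences, dtype: int64
Reading off the value at index 'Ivy', we get 18.

18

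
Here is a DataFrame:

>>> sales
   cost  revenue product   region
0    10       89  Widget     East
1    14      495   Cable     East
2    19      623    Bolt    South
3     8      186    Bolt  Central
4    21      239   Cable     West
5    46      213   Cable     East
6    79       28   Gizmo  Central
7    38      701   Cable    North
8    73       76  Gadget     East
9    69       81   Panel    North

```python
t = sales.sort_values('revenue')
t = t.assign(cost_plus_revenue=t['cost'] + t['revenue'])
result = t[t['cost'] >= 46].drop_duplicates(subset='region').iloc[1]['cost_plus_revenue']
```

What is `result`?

149

sort by revenue:
   cost  revenue product   region
6    79       28   Gizmo  Central
8    73       76  Gadget     East
9    69       81   Panel    North
0    10       89  Widget     East
3     8      186    Bolt  Central
5    46      213   Cable     East
4    21      239   Cable     West
1    14      495   Cable     East
2    19      623    Bolt    South
7    38      701   Cable    North
add column cost_plus_revenue = t['cost'] + t['revenue']:
   cost  revenue product   region  cost_plus_revenue
6    79       28   Gizmo  Central                107
8    73       76  Gadget     East                149
9    69       81   Panel    North                150
0    10       89  Widget     East                 99
3     8      186    Bolt  Central                194
5    46      213   Cable     East                259
4    21      239   Cable     West                260
1    14      495   Cable     East                509
2    19      623    Bolt    South                642
7    38      701   Cable    North                739
filter rows where cost >= 46:
   cost  revenue product   region  cost_plus_revenue
6    79       28   Gizmo  Central                107
8    73       76  Gadget     East                149
9    69       81   Panel    North                150
5    46      213   Cable     East                259
drop duplicate region (keep=first):
   cost  revenue product   region  cost_plus_revenue
6    79       28   Gizmo  Central                107
8    73       76  Gadget     East                149
9    69       81   Panel    North                150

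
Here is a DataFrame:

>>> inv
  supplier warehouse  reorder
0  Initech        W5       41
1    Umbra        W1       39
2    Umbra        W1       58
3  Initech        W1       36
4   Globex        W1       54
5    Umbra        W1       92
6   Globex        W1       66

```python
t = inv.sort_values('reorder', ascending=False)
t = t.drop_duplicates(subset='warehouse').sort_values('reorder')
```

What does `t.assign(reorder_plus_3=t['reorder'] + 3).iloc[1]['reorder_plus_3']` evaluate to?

sort by reorder descending:
  supplier warehouse  reorder
5    Umbra        W1       92
6   Globex        W1       66
2    Umbra        W1       58
4   Globex        W1       54
0  Initech        W5       41
1    Umbra        W1       39
3  Initech        W1       36
drop duplicate warehouse (keep=first):
  supplier warehouse  reorder
5    Umbra        W1       92
0  Initech        W5       41
sort by reorder:
  supplier warehouse  reorder
0  Initech        W5       41
5    Umbra        W1       92
add column reorder_plus_3 = t['reorder'] + 3:
  supplier warehouse  reorder  reorder_plus_3
0  Initech        W5       41              44
5    Umbra        W1       92              95

95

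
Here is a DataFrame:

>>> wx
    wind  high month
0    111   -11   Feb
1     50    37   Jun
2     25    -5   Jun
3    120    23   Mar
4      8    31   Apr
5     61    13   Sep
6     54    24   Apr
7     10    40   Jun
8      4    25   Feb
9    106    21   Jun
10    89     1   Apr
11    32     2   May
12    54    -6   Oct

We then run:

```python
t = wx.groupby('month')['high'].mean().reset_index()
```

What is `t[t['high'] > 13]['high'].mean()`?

group by month, mean of high:
month
Apr    18.666667
Feb     7.000000
Jun    23.250000
Mar    23.000000
May     2.000000
Oct    -6.000000
Sep    13.000000
Name: high, dtype: float64
reset_index():
  month       high
0   Apr  18.666667
1   Feb   7.000000
2   Jun  23.250000
3   Mar  23.000000
4   May   2.000000
5   Oct  -6.000000
6   Sep  13.000000
filter rows where high > 13:
  month       high
0   Apr  18.666667
2   Jun  23.250000
3   Mar  23.000000
So mean() = 21.6388888889.

21.6388888889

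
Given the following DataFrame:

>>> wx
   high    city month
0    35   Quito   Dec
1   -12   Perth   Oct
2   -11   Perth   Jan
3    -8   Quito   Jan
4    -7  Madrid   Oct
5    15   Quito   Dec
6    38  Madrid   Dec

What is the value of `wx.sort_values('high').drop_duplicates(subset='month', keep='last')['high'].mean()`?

7.66666666667

sort by high:
   high    city month
1   -12   Perth   Oct
2   -11   Perth   Jan
3    -8   Quito   Jan
4    -7  Madrid   Oct
5    15   Quito   Dec
0    35   Quito   Dec
6    38  Madrid   Dec
drop duplicate month (keep=last):
   high    city month
3    -8   Quito   Jan
4    -7  Madrid   Oct
6    38  Madrid   Dec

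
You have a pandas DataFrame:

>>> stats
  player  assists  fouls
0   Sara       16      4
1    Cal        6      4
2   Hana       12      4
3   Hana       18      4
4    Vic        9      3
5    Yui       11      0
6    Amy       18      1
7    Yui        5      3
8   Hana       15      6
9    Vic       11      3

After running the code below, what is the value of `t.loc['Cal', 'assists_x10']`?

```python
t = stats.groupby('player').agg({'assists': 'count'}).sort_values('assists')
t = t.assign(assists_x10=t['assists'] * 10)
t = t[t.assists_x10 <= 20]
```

10

group by player, count of assists:
        assists
player         
Amy           1
Cal           1
Hana          3
Sara          1
Vic           2
Yui           2
sort by assists:
        assists
player         
Amy           1
Cal           1
Sara          1
Vic           2
Yui           2
Hana          3
add column assists_x10 = t['assists'] * 10:
        assists  assists_x10
player                      
Amy           1           10
Cal           1           10
Sara          1           10
Vic           2           20
Yui           2           20
Hana          3           30
filter rows where assists_x10 <= 20:
        assists  assists_x10
player                      
Amy           1           10
Cal           1           10
Sara          1           10
Vic           2           20
Yui           2           20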